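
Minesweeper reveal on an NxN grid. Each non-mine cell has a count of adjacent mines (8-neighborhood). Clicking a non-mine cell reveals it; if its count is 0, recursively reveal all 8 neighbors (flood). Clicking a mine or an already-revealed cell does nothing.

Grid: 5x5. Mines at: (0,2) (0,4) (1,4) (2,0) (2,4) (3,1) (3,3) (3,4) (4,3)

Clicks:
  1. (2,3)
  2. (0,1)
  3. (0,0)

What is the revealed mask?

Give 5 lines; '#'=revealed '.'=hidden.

Click 1 (2,3) count=4: revealed 1 new [(2,3)] -> total=1
Click 2 (0,1) count=1: revealed 1 new [(0,1)] -> total=2
Click 3 (0,0) count=0: revealed 3 new [(0,0) (1,0) (1,1)] -> total=5

Answer: ##...
##...
...#.
.....
.....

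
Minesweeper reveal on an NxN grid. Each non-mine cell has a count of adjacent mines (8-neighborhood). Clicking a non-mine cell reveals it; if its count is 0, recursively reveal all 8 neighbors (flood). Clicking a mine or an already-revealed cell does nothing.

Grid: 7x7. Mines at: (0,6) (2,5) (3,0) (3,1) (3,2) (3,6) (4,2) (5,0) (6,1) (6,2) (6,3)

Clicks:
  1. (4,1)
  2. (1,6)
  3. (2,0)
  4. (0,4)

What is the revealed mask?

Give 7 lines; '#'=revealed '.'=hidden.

Click 1 (4,1) count=5: revealed 1 new [(4,1)] -> total=1
Click 2 (1,6) count=2: revealed 1 new [(1,6)] -> total=2
Click 3 (2,0) count=2: revealed 1 new [(2,0)] -> total=3
Click 4 (0,4) count=0: revealed 16 new [(0,0) (0,1) (0,2) (0,3) (0,4) (0,5) (1,0) (1,1) (1,2) (1,3) (1,4) (1,5) (2,1) (2,2) (2,3) (2,4)] -> total=19

Answer: ######.
#######
#####..
.......
.#.....
.......
.......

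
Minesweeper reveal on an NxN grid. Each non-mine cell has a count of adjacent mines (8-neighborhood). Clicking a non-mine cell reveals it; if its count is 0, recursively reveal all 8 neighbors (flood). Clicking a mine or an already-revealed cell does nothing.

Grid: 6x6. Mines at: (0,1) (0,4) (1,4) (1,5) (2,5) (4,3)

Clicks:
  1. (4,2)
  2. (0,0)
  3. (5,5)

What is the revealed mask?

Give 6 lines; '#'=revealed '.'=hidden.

Answer: #.....
......
......
....##
..#.##
....##

Derivation:
Click 1 (4,2) count=1: revealed 1 new [(4,2)] -> total=1
Click 2 (0,0) count=1: revealed 1 new [(0,0)] -> total=2
Click 3 (5,5) count=0: revealed 6 new [(3,4) (3,5) (4,4) (4,5) (5,4) (5,5)] -> total=8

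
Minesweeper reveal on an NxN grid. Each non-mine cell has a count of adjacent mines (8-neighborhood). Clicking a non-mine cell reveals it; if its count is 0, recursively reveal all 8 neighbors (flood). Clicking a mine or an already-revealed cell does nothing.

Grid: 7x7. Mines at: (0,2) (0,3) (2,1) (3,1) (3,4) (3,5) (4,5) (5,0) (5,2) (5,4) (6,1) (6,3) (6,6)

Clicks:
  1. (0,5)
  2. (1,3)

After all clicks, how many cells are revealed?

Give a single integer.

Click 1 (0,5) count=0: revealed 9 new [(0,4) (0,5) (0,6) (1,4) (1,5) (1,6) (2,4) (2,5) (2,6)] -> total=9
Click 2 (1,3) count=2: revealed 1 new [(1,3)] -> total=10

Answer: 10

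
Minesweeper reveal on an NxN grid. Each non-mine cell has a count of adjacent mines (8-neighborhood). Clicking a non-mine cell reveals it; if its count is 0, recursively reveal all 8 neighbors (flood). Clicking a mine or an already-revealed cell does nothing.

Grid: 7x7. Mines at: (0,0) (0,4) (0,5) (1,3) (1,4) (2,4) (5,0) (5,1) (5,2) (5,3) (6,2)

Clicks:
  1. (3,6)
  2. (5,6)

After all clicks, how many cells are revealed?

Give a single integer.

Answer: 16

Derivation:
Click 1 (3,6) count=0: revealed 16 new [(1,5) (1,6) (2,5) (2,6) (3,4) (3,5) (3,6) (4,4) (4,5) (4,6) (5,4) (5,5) (5,6) (6,4) (6,5) (6,6)] -> total=16
Click 2 (5,6) count=0: revealed 0 new [(none)] -> total=16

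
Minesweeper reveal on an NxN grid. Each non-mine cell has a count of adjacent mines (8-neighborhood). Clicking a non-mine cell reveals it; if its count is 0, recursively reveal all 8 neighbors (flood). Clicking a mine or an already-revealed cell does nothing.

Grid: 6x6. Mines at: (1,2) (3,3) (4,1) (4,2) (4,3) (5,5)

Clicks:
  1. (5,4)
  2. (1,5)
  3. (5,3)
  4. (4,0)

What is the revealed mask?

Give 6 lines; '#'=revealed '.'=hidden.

Answer: ...###
...###
...###
....##
#...##
...##.

Derivation:
Click 1 (5,4) count=2: revealed 1 new [(5,4)] -> total=1
Click 2 (1,5) count=0: revealed 13 new [(0,3) (0,4) (0,5) (1,3) (1,4) (1,5) (2,3) (2,4) (2,5) (3,4) (3,5) (4,4) (4,5)] -> total=14
Click 3 (5,3) count=2: revealed 1 new [(5,3)] -> total=15
Click 4 (4,0) count=1: revealed 1 new [(4,0)] -> total=16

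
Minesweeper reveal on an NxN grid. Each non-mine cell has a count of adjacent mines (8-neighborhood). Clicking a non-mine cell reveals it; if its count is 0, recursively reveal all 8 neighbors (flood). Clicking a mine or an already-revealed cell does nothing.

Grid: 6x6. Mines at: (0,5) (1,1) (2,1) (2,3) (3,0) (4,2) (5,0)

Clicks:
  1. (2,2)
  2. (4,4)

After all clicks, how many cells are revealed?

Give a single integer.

Answer: 14

Derivation:
Click 1 (2,2) count=3: revealed 1 new [(2,2)] -> total=1
Click 2 (4,4) count=0: revealed 13 new [(1,4) (1,5) (2,4) (2,5) (3,3) (3,4) (3,5) (4,3) (4,4) (4,5) (5,3) (5,4) (5,5)] -> total=14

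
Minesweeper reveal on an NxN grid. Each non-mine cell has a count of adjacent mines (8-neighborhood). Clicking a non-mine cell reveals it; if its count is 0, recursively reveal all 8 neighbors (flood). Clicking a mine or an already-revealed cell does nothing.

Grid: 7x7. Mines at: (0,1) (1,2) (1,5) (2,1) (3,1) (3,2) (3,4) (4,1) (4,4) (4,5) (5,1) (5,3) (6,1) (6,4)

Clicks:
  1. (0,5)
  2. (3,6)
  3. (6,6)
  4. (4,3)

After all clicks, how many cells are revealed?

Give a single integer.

Click 1 (0,5) count=1: revealed 1 new [(0,5)] -> total=1
Click 2 (3,6) count=1: revealed 1 new [(3,6)] -> total=2
Click 3 (6,6) count=0: revealed 4 new [(5,5) (5,6) (6,5) (6,6)] -> total=6
Click 4 (4,3) count=4: revealed 1 new [(4,3)] -> total=7

Answer: 7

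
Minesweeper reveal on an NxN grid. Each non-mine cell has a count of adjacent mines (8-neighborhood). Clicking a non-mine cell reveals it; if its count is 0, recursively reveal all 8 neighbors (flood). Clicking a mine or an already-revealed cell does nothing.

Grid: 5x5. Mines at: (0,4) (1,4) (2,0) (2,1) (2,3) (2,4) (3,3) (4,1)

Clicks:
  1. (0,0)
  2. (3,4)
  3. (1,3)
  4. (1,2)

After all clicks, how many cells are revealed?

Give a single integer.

Answer: 9

Derivation:
Click 1 (0,0) count=0: revealed 8 new [(0,0) (0,1) (0,2) (0,3) (1,0) (1,1) (1,2) (1,3)] -> total=8
Click 2 (3,4) count=3: revealed 1 new [(3,4)] -> total=9
Click 3 (1,3) count=4: revealed 0 new [(none)] -> total=9
Click 4 (1,2) count=2: revealed 0 new [(none)] -> total=9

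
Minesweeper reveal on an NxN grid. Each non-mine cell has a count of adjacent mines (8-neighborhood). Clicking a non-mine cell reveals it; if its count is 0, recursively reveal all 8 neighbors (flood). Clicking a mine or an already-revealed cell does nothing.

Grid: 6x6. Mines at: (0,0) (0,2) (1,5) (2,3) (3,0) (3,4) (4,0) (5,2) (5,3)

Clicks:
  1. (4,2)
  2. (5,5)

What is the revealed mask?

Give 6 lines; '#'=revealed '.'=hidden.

Click 1 (4,2) count=2: revealed 1 new [(4,2)] -> total=1
Click 2 (5,5) count=0: revealed 4 new [(4,4) (4,5) (5,4) (5,5)] -> total=5

Answer: ......
......
......
......
..#.##
....##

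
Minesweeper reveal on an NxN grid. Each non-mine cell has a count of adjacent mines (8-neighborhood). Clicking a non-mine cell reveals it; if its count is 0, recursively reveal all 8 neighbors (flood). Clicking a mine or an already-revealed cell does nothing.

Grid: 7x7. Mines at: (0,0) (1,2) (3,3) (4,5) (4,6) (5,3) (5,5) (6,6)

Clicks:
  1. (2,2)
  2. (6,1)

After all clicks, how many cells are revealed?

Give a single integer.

Click 1 (2,2) count=2: revealed 1 new [(2,2)] -> total=1
Click 2 (6,1) count=0: revealed 16 new [(1,0) (1,1) (2,0) (2,1) (3,0) (3,1) (3,2) (4,0) (4,1) (4,2) (5,0) (5,1) (5,2) (6,0) (6,1) (6,2)] -> total=17

Answer: 17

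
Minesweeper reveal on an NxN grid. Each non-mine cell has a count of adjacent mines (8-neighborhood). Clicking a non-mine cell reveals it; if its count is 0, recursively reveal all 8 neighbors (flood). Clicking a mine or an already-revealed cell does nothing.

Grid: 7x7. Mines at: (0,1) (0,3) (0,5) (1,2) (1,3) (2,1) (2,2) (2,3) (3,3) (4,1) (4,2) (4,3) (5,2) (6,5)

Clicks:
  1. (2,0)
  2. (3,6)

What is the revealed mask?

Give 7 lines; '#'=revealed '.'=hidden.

Answer: .......
....###
#...###
....###
....###
....###
.......

Derivation:
Click 1 (2,0) count=1: revealed 1 new [(2,0)] -> total=1
Click 2 (3,6) count=0: revealed 15 new [(1,4) (1,5) (1,6) (2,4) (2,5) (2,6) (3,4) (3,5) (3,6) (4,4) (4,5) (4,6) (5,4) (5,5) (5,6)] -> total=16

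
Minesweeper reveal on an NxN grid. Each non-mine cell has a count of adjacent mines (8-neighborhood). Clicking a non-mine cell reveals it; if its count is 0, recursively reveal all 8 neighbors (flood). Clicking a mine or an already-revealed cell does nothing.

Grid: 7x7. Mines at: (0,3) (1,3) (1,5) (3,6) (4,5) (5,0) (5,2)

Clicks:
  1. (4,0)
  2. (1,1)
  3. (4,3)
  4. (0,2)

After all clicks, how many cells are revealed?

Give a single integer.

Click 1 (4,0) count=1: revealed 1 new [(4,0)] -> total=1
Click 2 (1,1) count=0: revealed 20 new [(0,0) (0,1) (0,2) (1,0) (1,1) (1,2) (2,0) (2,1) (2,2) (2,3) (2,4) (3,0) (3,1) (3,2) (3,3) (3,4) (4,1) (4,2) (4,3) (4,4)] -> total=21
Click 3 (4,3) count=1: revealed 0 new [(none)] -> total=21
Click 4 (0,2) count=2: revealed 0 new [(none)] -> total=21

Answer: 21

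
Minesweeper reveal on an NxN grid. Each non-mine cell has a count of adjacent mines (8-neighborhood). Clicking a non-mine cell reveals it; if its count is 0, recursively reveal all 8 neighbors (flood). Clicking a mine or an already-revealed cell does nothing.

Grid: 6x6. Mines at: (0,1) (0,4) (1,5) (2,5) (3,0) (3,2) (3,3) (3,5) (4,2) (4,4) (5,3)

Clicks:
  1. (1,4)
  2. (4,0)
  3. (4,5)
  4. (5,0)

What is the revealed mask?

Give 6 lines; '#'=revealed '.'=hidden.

Answer: ......
....#.
......
......
##...#
##....

Derivation:
Click 1 (1,4) count=3: revealed 1 new [(1,4)] -> total=1
Click 2 (4,0) count=1: revealed 1 new [(4,0)] -> total=2
Click 3 (4,5) count=2: revealed 1 new [(4,5)] -> total=3
Click 4 (5,0) count=0: revealed 3 new [(4,1) (5,0) (5,1)] -> total=6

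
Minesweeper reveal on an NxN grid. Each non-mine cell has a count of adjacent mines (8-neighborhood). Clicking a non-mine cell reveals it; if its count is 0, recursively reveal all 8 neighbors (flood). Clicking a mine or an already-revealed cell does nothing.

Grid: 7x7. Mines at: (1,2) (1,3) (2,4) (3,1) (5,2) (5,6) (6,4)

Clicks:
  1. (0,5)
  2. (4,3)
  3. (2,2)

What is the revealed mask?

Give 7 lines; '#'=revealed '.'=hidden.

Answer: ....###
....###
..#..##
.....##
...#.##
.......
.......

Derivation:
Click 1 (0,5) count=0: revealed 12 new [(0,4) (0,5) (0,6) (1,4) (1,5) (1,6) (2,5) (2,6) (3,5) (3,6) (4,5) (4,6)] -> total=12
Click 2 (4,3) count=1: revealed 1 new [(4,3)] -> total=13
Click 3 (2,2) count=3: revealed 1 new [(2,2)] -> total=14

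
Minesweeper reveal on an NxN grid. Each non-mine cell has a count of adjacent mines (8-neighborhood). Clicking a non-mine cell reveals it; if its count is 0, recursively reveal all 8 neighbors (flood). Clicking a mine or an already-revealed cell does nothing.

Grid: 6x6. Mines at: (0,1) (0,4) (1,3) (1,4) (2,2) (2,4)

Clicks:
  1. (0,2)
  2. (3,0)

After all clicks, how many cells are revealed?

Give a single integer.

Click 1 (0,2) count=2: revealed 1 new [(0,2)] -> total=1
Click 2 (3,0) count=0: revealed 22 new [(1,0) (1,1) (2,0) (2,1) (3,0) (3,1) (3,2) (3,3) (3,4) (3,5) (4,0) (4,1) (4,2) (4,3) (4,4) (4,5) (5,0) (5,1) (5,2) (5,3) (5,4) (5,5)] -> total=23

Answer: 23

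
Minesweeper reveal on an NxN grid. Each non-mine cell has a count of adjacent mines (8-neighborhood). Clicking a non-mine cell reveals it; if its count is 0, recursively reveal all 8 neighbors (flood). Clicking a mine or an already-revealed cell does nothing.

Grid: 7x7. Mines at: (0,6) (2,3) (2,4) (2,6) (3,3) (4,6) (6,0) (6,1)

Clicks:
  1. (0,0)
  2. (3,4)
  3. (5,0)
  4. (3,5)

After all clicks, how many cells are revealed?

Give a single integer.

Click 1 (0,0) count=0: revealed 24 new [(0,0) (0,1) (0,2) (0,3) (0,4) (0,5) (1,0) (1,1) (1,2) (1,3) (1,4) (1,5) (2,0) (2,1) (2,2) (3,0) (3,1) (3,2) (4,0) (4,1) (4,2) (5,0) (5,1) (5,2)] -> total=24
Click 2 (3,4) count=3: revealed 1 new [(3,4)] -> total=25
Click 3 (5,0) count=2: revealed 0 new [(none)] -> total=25
Click 4 (3,5) count=3: revealed 1 new [(3,5)] -> total=26

Answer: 26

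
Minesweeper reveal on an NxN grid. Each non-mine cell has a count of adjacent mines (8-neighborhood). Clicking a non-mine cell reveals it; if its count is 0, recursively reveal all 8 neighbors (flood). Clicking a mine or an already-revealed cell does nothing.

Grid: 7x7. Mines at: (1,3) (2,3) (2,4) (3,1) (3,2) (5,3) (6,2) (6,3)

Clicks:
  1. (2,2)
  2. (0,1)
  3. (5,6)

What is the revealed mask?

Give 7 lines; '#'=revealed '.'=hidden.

Click 1 (2,2) count=4: revealed 1 new [(2,2)] -> total=1
Click 2 (0,1) count=0: revealed 8 new [(0,0) (0,1) (0,2) (1,0) (1,1) (1,2) (2,0) (2,1)] -> total=9
Click 3 (5,6) count=0: revealed 20 new [(0,4) (0,5) (0,6) (1,4) (1,5) (1,6) (2,5) (2,6) (3,4) (3,5) (3,6) (4,4) (4,5) (4,6) (5,4) (5,5) (5,6) (6,4) (6,5) (6,6)] -> total=29

Answer: ###.###
###.###
###..##
....###
....###
....###
....###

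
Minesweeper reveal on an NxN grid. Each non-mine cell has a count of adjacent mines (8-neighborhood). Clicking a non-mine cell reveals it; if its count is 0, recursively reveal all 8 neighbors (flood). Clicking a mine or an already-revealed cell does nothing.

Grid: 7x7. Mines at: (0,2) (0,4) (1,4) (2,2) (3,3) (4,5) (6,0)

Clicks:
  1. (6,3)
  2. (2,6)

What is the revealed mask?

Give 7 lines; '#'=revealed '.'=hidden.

Answer: ##...##
##...##
##...##
###..##
#####..
#######
.######

Derivation:
Click 1 (6,3) count=0: revealed 27 new [(0,0) (0,1) (1,0) (1,1) (2,0) (2,1) (3,0) (3,1) (3,2) (4,0) (4,1) (4,2) (4,3) (4,4) (5,0) (5,1) (5,2) (5,3) (5,4) (5,5) (5,6) (6,1) (6,2) (6,3) (6,4) (6,5) (6,6)] -> total=27
Click 2 (2,6) count=0: revealed 8 new [(0,5) (0,6) (1,5) (1,6) (2,5) (2,6) (3,5) (3,6)] -> total=35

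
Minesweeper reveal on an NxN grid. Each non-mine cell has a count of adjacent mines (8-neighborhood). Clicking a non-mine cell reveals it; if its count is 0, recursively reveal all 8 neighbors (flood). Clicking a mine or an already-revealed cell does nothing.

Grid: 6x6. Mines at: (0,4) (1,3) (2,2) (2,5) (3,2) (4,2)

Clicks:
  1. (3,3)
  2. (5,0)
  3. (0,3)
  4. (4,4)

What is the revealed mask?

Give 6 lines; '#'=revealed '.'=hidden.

Answer: ####..
###...
##....
##.###
##.###
##.###

Derivation:
Click 1 (3,3) count=3: revealed 1 new [(3,3)] -> total=1
Click 2 (5,0) count=0: revealed 14 new [(0,0) (0,1) (0,2) (1,0) (1,1) (1,2) (2,0) (2,1) (3,0) (3,1) (4,0) (4,1) (5,0) (5,1)] -> total=15
Click 3 (0,3) count=2: revealed 1 new [(0,3)] -> total=16
Click 4 (4,4) count=0: revealed 8 new [(3,4) (3,5) (4,3) (4,4) (4,5) (5,3) (5,4) (5,5)] -> total=24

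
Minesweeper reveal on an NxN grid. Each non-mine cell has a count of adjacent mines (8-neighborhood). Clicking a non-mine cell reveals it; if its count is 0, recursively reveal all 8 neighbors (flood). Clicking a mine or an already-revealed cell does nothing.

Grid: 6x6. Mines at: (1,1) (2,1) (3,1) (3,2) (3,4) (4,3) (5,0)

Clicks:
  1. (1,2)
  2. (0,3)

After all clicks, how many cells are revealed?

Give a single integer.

Click 1 (1,2) count=2: revealed 1 new [(1,2)] -> total=1
Click 2 (0,3) count=0: revealed 11 new [(0,2) (0,3) (0,4) (0,5) (1,3) (1,4) (1,5) (2,2) (2,3) (2,4) (2,5)] -> total=12

Answer: 12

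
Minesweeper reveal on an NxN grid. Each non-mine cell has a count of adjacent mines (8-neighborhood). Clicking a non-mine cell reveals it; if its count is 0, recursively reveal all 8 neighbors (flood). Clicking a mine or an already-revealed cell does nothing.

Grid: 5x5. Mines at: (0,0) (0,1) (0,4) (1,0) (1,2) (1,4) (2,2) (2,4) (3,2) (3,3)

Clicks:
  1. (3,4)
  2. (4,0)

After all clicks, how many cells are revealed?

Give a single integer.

Click 1 (3,4) count=2: revealed 1 new [(3,4)] -> total=1
Click 2 (4,0) count=0: revealed 6 new [(2,0) (2,1) (3,0) (3,1) (4,0) (4,1)] -> total=7

Answer: 7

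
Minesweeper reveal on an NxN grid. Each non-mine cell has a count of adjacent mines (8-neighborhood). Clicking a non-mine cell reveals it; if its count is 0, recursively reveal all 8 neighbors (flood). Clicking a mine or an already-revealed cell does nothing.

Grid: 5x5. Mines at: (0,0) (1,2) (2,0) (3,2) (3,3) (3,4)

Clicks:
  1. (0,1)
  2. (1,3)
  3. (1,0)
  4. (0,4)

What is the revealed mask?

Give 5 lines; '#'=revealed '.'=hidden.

Answer: .#.##
#..##
...##
.....
.....

Derivation:
Click 1 (0,1) count=2: revealed 1 new [(0,1)] -> total=1
Click 2 (1,3) count=1: revealed 1 new [(1,3)] -> total=2
Click 3 (1,0) count=2: revealed 1 new [(1,0)] -> total=3
Click 4 (0,4) count=0: revealed 5 new [(0,3) (0,4) (1,4) (2,3) (2,4)] -> total=8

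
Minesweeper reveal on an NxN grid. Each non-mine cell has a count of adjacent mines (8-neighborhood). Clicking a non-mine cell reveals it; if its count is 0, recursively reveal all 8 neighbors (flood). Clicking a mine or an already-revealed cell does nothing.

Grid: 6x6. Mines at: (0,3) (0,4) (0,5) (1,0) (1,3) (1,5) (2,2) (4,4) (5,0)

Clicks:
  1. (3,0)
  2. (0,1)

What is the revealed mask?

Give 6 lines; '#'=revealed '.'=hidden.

Answer: .#....
......
##....
##....
##....
......

Derivation:
Click 1 (3,0) count=0: revealed 6 new [(2,0) (2,1) (3,0) (3,1) (4,0) (4,1)] -> total=6
Click 2 (0,1) count=1: revealed 1 new [(0,1)] -> total=7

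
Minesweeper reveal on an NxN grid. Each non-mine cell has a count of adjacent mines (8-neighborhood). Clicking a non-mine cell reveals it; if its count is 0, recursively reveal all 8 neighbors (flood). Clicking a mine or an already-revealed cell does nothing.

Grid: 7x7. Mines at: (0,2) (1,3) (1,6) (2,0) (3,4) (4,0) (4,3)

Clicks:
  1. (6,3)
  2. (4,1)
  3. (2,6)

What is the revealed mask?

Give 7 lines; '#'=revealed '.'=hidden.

Answer: .......
.......
.....##
.....##
.#..###
#######
#######

Derivation:
Click 1 (6,3) count=0: revealed 21 new [(2,5) (2,6) (3,5) (3,6) (4,4) (4,5) (4,6) (5,0) (5,1) (5,2) (5,3) (5,4) (5,5) (5,6) (6,0) (6,1) (6,2) (6,3) (6,4) (6,5) (6,6)] -> total=21
Click 2 (4,1) count=1: revealed 1 new [(4,1)] -> total=22
Click 3 (2,6) count=1: revealed 0 new [(none)] -> total=22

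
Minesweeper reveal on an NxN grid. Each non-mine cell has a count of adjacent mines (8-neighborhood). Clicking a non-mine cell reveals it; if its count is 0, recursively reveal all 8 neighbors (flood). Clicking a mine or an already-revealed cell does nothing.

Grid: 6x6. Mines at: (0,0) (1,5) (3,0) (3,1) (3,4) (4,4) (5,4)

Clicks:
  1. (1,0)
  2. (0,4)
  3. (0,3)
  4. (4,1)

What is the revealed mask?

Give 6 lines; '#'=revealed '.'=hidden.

Answer: .####.
#####.
.####.
......
.#....
......

Derivation:
Click 1 (1,0) count=1: revealed 1 new [(1,0)] -> total=1
Click 2 (0,4) count=1: revealed 1 new [(0,4)] -> total=2
Click 3 (0,3) count=0: revealed 11 new [(0,1) (0,2) (0,3) (1,1) (1,2) (1,3) (1,4) (2,1) (2,2) (2,3) (2,4)] -> total=13
Click 4 (4,1) count=2: revealed 1 new [(4,1)] -> total=14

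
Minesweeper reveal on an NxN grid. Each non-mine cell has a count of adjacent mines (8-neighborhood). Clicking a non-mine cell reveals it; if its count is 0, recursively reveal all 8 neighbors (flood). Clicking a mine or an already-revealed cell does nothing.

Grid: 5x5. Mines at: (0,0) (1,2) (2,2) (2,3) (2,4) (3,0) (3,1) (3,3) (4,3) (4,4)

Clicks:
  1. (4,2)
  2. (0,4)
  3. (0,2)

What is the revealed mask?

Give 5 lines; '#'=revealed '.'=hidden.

Click 1 (4,2) count=3: revealed 1 new [(4,2)] -> total=1
Click 2 (0,4) count=0: revealed 4 new [(0,3) (0,4) (1,3) (1,4)] -> total=5
Click 3 (0,2) count=1: revealed 1 new [(0,2)] -> total=6

Answer: ..###
...##
.....
.....
..#..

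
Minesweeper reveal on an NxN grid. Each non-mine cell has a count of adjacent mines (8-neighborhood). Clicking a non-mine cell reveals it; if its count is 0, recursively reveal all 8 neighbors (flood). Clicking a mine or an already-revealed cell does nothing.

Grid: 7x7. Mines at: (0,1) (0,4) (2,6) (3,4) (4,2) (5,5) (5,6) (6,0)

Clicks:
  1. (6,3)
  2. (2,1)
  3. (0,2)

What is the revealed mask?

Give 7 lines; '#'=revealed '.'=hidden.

Answer: ..#....
####...
####...
####...
##.....
#####..
.####..

Derivation:
Click 1 (6,3) count=0: revealed 8 new [(5,1) (5,2) (5,3) (5,4) (6,1) (6,2) (6,3) (6,4)] -> total=8
Click 2 (2,1) count=0: revealed 15 new [(1,0) (1,1) (1,2) (1,3) (2,0) (2,1) (2,2) (2,3) (3,0) (3,1) (3,2) (3,3) (4,0) (4,1) (5,0)] -> total=23
Click 3 (0,2) count=1: revealed 1 new [(0,2)] -> total=24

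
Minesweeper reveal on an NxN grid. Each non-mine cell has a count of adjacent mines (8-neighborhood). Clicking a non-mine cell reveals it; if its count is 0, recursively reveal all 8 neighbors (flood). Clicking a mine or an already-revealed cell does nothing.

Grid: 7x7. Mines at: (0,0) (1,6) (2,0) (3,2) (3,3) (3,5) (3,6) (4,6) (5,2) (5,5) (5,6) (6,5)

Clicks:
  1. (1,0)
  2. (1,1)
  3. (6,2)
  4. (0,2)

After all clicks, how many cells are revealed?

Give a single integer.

Answer: 17

Derivation:
Click 1 (1,0) count=2: revealed 1 new [(1,0)] -> total=1
Click 2 (1,1) count=2: revealed 1 new [(1,1)] -> total=2
Click 3 (6,2) count=1: revealed 1 new [(6,2)] -> total=3
Click 4 (0,2) count=0: revealed 14 new [(0,1) (0,2) (0,3) (0,4) (0,5) (1,2) (1,3) (1,4) (1,5) (2,1) (2,2) (2,3) (2,4) (2,5)] -> total=17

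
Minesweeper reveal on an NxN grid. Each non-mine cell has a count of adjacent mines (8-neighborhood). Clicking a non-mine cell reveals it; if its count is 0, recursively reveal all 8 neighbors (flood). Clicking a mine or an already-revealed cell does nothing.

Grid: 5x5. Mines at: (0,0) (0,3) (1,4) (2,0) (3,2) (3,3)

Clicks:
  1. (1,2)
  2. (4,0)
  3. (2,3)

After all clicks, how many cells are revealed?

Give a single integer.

Click 1 (1,2) count=1: revealed 1 new [(1,2)] -> total=1
Click 2 (4,0) count=0: revealed 4 new [(3,0) (3,1) (4,0) (4,1)] -> total=5
Click 3 (2,3) count=3: revealed 1 new [(2,3)] -> total=6

Answer: 6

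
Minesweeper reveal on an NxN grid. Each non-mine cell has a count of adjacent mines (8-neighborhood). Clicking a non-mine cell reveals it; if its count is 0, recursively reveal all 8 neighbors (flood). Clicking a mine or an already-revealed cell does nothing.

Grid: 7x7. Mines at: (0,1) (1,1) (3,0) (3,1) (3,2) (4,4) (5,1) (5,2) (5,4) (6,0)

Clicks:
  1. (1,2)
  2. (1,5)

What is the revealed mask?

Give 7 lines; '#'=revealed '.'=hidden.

Answer: ..#####
..#####
..#####
...####
.....##
.....##
.....##

Derivation:
Click 1 (1,2) count=2: revealed 1 new [(1,2)] -> total=1
Click 2 (1,5) count=0: revealed 24 new [(0,2) (0,3) (0,4) (0,5) (0,6) (1,3) (1,4) (1,5) (1,6) (2,2) (2,3) (2,4) (2,5) (2,6) (3,3) (3,4) (3,5) (3,6) (4,5) (4,6) (5,5) (5,6) (6,5) (6,6)] -> total=25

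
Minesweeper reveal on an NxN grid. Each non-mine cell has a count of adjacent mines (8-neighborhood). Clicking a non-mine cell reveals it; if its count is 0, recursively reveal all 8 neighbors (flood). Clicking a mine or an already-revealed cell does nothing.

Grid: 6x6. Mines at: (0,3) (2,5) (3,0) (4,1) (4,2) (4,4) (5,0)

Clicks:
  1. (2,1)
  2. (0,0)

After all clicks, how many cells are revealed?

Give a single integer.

Click 1 (2,1) count=1: revealed 1 new [(2,1)] -> total=1
Click 2 (0,0) count=0: revealed 16 new [(0,0) (0,1) (0,2) (1,0) (1,1) (1,2) (1,3) (1,4) (2,0) (2,2) (2,3) (2,4) (3,1) (3,2) (3,3) (3,4)] -> total=17

Answer: 17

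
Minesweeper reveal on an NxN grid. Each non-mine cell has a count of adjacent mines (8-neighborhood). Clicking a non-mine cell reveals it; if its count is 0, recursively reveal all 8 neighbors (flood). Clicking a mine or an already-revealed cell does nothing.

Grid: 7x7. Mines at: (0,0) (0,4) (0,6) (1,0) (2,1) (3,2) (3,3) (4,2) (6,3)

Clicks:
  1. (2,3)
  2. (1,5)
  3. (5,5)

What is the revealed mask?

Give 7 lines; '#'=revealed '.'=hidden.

Answer: .......
....###
...####
....###
....###
....###
....###

Derivation:
Click 1 (2,3) count=2: revealed 1 new [(2,3)] -> total=1
Click 2 (1,5) count=2: revealed 1 new [(1,5)] -> total=2
Click 3 (5,5) count=0: revealed 17 new [(1,4) (1,6) (2,4) (2,5) (2,6) (3,4) (3,5) (3,6) (4,4) (4,5) (4,6) (5,4) (5,5) (5,6) (6,4) (6,5) (6,6)] -> total=19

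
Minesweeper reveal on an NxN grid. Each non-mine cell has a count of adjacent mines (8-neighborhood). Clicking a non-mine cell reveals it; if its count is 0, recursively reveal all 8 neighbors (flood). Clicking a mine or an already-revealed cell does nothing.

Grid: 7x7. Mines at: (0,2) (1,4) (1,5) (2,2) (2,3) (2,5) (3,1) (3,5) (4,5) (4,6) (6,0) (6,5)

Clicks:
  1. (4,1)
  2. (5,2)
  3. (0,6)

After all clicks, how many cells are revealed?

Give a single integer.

Click 1 (4,1) count=1: revealed 1 new [(4,1)] -> total=1
Click 2 (5,2) count=0: revealed 14 new [(3,2) (3,3) (3,4) (4,2) (4,3) (4,4) (5,1) (5,2) (5,3) (5,4) (6,1) (6,2) (6,3) (6,4)] -> total=15
Click 3 (0,6) count=1: revealed 1 new [(0,6)] -> total=16

Answer: 16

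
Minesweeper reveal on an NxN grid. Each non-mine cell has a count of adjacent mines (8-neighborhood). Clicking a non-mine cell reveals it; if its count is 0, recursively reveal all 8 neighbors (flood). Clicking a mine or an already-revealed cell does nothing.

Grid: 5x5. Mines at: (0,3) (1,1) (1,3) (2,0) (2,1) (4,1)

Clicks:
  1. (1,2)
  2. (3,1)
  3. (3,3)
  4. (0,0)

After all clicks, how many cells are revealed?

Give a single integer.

Click 1 (1,2) count=4: revealed 1 new [(1,2)] -> total=1
Click 2 (3,1) count=3: revealed 1 new [(3,1)] -> total=2
Click 3 (3,3) count=0: revealed 9 new [(2,2) (2,3) (2,4) (3,2) (3,3) (3,4) (4,2) (4,3) (4,4)] -> total=11
Click 4 (0,0) count=1: revealed 1 new [(0,0)] -> total=12

Answer: 12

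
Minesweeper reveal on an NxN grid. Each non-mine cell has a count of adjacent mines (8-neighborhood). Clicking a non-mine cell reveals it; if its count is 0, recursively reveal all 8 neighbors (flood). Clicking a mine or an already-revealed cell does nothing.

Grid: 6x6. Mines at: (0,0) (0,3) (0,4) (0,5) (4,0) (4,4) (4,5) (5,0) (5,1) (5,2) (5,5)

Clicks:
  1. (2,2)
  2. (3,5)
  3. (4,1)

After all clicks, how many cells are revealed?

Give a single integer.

Answer: 21

Derivation:
Click 1 (2,2) count=0: revealed 21 new [(1,0) (1,1) (1,2) (1,3) (1,4) (1,5) (2,0) (2,1) (2,2) (2,3) (2,4) (2,5) (3,0) (3,1) (3,2) (3,3) (3,4) (3,5) (4,1) (4,2) (4,3)] -> total=21
Click 2 (3,5) count=2: revealed 0 new [(none)] -> total=21
Click 3 (4,1) count=4: revealed 0 new [(none)] -> total=21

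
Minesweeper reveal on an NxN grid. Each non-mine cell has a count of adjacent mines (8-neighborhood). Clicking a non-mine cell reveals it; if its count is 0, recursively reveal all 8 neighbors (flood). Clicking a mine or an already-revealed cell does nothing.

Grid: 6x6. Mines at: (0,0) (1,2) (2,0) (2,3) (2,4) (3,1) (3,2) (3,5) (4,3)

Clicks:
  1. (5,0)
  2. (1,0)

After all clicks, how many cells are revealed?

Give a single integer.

Answer: 7

Derivation:
Click 1 (5,0) count=0: revealed 6 new [(4,0) (4,1) (4,2) (5,0) (5,1) (5,2)] -> total=6
Click 2 (1,0) count=2: revealed 1 new [(1,0)] -> total=7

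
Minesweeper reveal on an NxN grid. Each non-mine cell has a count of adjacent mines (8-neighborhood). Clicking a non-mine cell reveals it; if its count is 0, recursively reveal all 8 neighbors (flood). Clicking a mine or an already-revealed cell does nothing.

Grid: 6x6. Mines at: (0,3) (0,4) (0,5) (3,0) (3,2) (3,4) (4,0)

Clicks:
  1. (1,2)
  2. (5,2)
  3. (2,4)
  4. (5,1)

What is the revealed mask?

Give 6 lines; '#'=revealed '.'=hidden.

Click 1 (1,2) count=1: revealed 1 new [(1,2)] -> total=1
Click 2 (5,2) count=0: revealed 10 new [(4,1) (4,2) (4,3) (4,4) (4,5) (5,1) (5,2) (5,3) (5,4) (5,5)] -> total=11
Click 3 (2,4) count=1: revealed 1 new [(2,4)] -> total=12
Click 4 (5,1) count=1: revealed 0 new [(none)] -> total=12

Answer: ......
..#...
....#.
......
.#####
.#####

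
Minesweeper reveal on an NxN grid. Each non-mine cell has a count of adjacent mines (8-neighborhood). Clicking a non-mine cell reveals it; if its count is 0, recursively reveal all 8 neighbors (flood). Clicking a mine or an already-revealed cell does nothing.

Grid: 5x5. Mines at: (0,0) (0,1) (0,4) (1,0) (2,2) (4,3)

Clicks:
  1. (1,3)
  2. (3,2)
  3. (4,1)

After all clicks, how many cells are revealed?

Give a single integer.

Click 1 (1,3) count=2: revealed 1 new [(1,3)] -> total=1
Click 2 (3,2) count=2: revealed 1 new [(3,2)] -> total=2
Click 3 (4,1) count=0: revealed 7 new [(2,0) (2,1) (3,0) (3,1) (4,0) (4,1) (4,2)] -> total=9

Answer: 9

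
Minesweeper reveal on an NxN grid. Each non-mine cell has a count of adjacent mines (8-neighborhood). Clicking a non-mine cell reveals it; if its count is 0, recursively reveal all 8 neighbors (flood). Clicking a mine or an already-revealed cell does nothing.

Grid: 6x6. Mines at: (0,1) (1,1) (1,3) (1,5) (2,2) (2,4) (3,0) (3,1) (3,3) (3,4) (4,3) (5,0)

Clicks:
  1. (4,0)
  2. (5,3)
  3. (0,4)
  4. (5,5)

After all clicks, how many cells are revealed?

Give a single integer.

Click 1 (4,0) count=3: revealed 1 new [(4,0)] -> total=1
Click 2 (5,3) count=1: revealed 1 new [(5,3)] -> total=2
Click 3 (0,4) count=2: revealed 1 new [(0,4)] -> total=3
Click 4 (5,5) count=0: revealed 4 new [(4,4) (4,5) (5,4) (5,5)] -> total=7

Answer: 7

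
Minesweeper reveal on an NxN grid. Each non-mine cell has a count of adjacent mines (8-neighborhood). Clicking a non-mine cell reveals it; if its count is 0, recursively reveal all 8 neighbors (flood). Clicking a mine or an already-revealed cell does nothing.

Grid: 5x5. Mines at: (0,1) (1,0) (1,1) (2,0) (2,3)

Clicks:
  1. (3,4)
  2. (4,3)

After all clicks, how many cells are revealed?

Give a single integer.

Answer: 10

Derivation:
Click 1 (3,4) count=1: revealed 1 new [(3,4)] -> total=1
Click 2 (4,3) count=0: revealed 9 new [(3,0) (3,1) (3,2) (3,3) (4,0) (4,1) (4,2) (4,3) (4,4)] -> total=10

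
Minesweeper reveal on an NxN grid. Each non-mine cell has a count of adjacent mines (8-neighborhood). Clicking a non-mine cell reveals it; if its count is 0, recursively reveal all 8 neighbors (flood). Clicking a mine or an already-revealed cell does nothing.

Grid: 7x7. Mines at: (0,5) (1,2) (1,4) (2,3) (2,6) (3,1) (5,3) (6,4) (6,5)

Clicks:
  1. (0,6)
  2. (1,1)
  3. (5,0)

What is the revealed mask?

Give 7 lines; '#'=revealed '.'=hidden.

Answer: ......#
.#.....
.......
.......
###....
###....
###....

Derivation:
Click 1 (0,6) count=1: revealed 1 new [(0,6)] -> total=1
Click 2 (1,1) count=1: revealed 1 new [(1,1)] -> total=2
Click 3 (5,0) count=0: revealed 9 new [(4,0) (4,1) (4,2) (5,0) (5,1) (5,2) (6,0) (6,1) (6,2)] -> total=11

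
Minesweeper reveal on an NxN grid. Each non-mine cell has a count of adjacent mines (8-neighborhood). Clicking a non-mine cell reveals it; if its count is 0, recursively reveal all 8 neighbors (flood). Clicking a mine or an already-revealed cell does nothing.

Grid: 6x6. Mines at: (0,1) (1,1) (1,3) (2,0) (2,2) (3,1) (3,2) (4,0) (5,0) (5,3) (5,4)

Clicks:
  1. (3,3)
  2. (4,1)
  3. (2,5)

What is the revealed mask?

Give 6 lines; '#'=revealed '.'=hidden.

Answer: ....##
....##
...###
...###
.#.###
......

Derivation:
Click 1 (3,3) count=2: revealed 1 new [(3,3)] -> total=1
Click 2 (4,1) count=4: revealed 1 new [(4,1)] -> total=2
Click 3 (2,5) count=0: revealed 12 new [(0,4) (0,5) (1,4) (1,5) (2,3) (2,4) (2,5) (3,4) (3,5) (4,3) (4,4) (4,5)] -> total=14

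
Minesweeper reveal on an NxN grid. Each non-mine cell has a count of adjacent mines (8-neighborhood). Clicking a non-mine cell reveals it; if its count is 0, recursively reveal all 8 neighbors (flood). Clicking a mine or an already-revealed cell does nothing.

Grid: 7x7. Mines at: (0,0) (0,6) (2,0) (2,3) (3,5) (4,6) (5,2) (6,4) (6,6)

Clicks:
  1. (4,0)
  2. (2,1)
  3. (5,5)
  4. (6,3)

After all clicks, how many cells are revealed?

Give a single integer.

Answer: 11

Derivation:
Click 1 (4,0) count=0: revealed 8 new [(3,0) (3,1) (4,0) (4,1) (5,0) (5,1) (6,0) (6,1)] -> total=8
Click 2 (2,1) count=1: revealed 1 new [(2,1)] -> total=9
Click 3 (5,5) count=3: revealed 1 new [(5,5)] -> total=10
Click 4 (6,3) count=2: revealed 1 new [(6,3)] -> total=11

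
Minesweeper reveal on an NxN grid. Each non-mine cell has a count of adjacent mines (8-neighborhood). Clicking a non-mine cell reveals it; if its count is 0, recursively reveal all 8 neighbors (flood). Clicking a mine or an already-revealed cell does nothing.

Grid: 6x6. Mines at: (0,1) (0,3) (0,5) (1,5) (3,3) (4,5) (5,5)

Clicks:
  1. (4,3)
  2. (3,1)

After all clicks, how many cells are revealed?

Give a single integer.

Answer: 19

Derivation:
Click 1 (4,3) count=1: revealed 1 new [(4,3)] -> total=1
Click 2 (3,1) count=0: revealed 18 new [(1,0) (1,1) (1,2) (2,0) (2,1) (2,2) (3,0) (3,1) (3,2) (4,0) (4,1) (4,2) (4,4) (5,0) (5,1) (5,2) (5,3) (5,4)] -> total=19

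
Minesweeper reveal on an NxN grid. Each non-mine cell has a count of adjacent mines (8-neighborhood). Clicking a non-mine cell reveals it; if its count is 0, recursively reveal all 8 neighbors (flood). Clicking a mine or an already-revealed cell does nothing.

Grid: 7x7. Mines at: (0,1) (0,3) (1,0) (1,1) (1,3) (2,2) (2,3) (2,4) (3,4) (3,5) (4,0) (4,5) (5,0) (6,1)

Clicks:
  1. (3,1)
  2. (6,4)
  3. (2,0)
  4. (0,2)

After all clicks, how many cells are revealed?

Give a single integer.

Answer: 20

Derivation:
Click 1 (3,1) count=2: revealed 1 new [(3,1)] -> total=1
Click 2 (6,4) count=0: revealed 17 new [(3,2) (3,3) (4,1) (4,2) (4,3) (4,4) (5,1) (5,2) (5,3) (5,4) (5,5) (5,6) (6,2) (6,3) (6,4) (6,5) (6,6)] -> total=18
Click 3 (2,0) count=2: revealed 1 new [(2,0)] -> total=19
Click 4 (0,2) count=4: revealed 1 new [(0,2)] -> total=20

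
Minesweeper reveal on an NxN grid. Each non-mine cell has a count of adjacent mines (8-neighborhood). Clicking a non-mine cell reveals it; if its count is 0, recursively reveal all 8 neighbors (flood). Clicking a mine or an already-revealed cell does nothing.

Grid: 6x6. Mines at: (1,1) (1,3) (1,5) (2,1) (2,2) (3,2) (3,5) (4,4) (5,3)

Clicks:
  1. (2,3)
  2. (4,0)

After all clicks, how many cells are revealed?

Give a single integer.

Answer: 9

Derivation:
Click 1 (2,3) count=3: revealed 1 new [(2,3)] -> total=1
Click 2 (4,0) count=0: revealed 8 new [(3,0) (3,1) (4,0) (4,1) (4,2) (5,0) (5,1) (5,2)] -> total=9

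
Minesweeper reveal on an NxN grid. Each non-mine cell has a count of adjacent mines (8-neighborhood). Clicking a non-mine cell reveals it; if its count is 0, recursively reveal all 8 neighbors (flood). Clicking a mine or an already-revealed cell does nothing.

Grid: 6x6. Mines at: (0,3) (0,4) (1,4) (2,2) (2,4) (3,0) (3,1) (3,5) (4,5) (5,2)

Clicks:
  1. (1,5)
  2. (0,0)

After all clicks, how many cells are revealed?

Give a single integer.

Answer: 9

Derivation:
Click 1 (1,5) count=3: revealed 1 new [(1,5)] -> total=1
Click 2 (0,0) count=0: revealed 8 new [(0,0) (0,1) (0,2) (1,0) (1,1) (1,2) (2,0) (2,1)] -> total=9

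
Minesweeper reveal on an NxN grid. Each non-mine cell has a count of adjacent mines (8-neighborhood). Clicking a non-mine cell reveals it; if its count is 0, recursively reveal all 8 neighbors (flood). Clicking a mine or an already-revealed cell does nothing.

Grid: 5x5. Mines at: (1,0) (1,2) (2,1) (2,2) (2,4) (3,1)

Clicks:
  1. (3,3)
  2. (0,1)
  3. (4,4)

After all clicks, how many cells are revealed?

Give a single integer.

Click 1 (3,3) count=2: revealed 1 new [(3,3)] -> total=1
Click 2 (0,1) count=2: revealed 1 new [(0,1)] -> total=2
Click 3 (4,4) count=0: revealed 5 new [(3,2) (3,4) (4,2) (4,3) (4,4)] -> total=7

Answer: 7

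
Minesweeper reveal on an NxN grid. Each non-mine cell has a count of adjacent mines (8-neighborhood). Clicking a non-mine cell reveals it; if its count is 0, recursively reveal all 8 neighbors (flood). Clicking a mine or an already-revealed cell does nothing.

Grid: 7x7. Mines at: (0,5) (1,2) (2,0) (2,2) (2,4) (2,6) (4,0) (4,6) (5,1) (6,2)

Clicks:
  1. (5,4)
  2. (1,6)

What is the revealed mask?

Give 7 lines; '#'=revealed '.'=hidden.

Answer: .......
......#
.......
..####.
..####.
..#####
...####

Derivation:
Click 1 (5,4) count=0: revealed 17 new [(3,2) (3,3) (3,4) (3,5) (4,2) (4,3) (4,4) (4,5) (5,2) (5,3) (5,4) (5,5) (5,6) (6,3) (6,4) (6,5) (6,6)] -> total=17
Click 2 (1,6) count=2: revealed 1 new [(1,6)] -> total=18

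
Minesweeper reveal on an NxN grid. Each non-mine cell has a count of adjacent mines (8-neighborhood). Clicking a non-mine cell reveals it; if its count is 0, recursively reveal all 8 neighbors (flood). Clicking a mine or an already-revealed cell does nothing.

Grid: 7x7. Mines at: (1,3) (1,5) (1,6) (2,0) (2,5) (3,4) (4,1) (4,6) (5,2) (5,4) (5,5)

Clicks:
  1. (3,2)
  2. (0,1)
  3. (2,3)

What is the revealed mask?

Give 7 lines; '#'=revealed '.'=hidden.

Click 1 (3,2) count=1: revealed 1 new [(3,2)] -> total=1
Click 2 (0,1) count=0: revealed 6 new [(0,0) (0,1) (0,2) (1,0) (1,1) (1,2)] -> total=7
Click 3 (2,3) count=2: revealed 1 new [(2,3)] -> total=8

Answer: ###....
###....
...#...
..#....
.......
.......
.......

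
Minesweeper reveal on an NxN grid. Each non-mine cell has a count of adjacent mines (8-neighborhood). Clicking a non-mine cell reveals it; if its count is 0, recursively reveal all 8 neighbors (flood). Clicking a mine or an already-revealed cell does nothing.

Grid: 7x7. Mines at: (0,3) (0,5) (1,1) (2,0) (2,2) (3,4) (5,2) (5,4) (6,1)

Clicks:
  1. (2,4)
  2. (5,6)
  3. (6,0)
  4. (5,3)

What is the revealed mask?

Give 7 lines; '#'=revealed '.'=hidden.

Click 1 (2,4) count=1: revealed 1 new [(2,4)] -> total=1
Click 2 (5,6) count=0: revealed 12 new [(1,5) (1,6) (2,5) (2,6) (3,5) (3,6) (4,5) (4,6) (5,5) (5,6) (6,5) (6,6)] -> total=13
Click 3 (6,0) count=1: revealed 1 new [(6,0)] -> total=14
Click 4 (5,3) count=2: revealed 1 new [(5,3)] -> total=15

Answer: .......
.....##
....###
.....##
.....##
...#.##
#....##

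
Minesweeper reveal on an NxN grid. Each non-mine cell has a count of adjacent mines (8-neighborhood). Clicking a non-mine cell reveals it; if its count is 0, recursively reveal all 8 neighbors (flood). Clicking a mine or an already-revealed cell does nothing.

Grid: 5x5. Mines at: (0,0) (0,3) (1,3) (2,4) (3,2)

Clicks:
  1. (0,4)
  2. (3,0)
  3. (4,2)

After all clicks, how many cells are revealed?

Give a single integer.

Click 1 (0,4) count=2: revealed 1 new [(0,4)] -> total=1
Click 2 (3,0) count=0: revealed 8 new [(1,0) (1,1) (2,0) (2,1) (3,0) (3,1) (4,0) (4,1)] -> total=9
Click 3 (4,2) count=1: revealed 1 new [(4,2)] -> total=10

Answer: 10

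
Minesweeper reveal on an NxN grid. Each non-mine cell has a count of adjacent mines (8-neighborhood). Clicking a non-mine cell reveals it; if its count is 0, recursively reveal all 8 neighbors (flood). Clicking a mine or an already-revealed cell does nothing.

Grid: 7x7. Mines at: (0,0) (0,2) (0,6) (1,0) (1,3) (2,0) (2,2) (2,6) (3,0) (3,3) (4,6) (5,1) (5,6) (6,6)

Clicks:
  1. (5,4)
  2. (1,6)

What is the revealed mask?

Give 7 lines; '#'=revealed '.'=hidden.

Click 1 (5,4) count=0: revealed 12 new [(4,2) (4,3) (4,4) (4,5) (5,2) (5,3) (5,4) (5,5) (6,2) (6,3) (6,4) (6,5)] -> total=12
Click 2 (1,6) count=2: revealed 1 new [(1,6)] -> total=13

Answer: .......
......#
.......
.......
..####.
..####.
..####.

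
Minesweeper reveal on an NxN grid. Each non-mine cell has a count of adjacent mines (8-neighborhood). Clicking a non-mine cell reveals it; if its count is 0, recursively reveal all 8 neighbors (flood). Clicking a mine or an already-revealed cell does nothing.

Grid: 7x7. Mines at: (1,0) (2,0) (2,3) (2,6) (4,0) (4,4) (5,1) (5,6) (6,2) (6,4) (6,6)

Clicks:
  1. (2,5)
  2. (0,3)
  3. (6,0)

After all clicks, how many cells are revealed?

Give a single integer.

Click 1 (2,5) count=1: revealed 1 new [(2,5)] -> total=1
Click 2 (0,3) count=0: revealed 12 new [(0,1) (0,2) (0,3) (0,4) (0,5) (0,6) (1,1) (1,2) (1,3) (1,4) (1,5) (1,6)] -> total=13
Click 3 (6,0) count=1: revealed 1 new [(6,0)] -> total=14

Answer: 14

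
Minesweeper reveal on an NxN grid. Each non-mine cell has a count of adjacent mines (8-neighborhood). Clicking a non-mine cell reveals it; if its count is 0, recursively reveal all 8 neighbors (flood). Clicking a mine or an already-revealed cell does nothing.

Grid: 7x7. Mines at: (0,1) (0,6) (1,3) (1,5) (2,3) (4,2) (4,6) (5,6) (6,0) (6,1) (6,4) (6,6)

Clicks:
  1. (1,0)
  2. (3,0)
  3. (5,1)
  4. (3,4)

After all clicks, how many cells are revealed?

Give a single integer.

Click 1 (1,0) count=1: revealed 1 new [(1,0)] -> total=1
Click 2 (3,0) count=0: revealed 12 new [(1,1) (1,2) (2,0) (2,1) (2,2) (3,0) (3,1) (3,2) (4,0) (4,1) (5,0) (5,1)] -> total=13
Click 3 (5,1) count=3: revealed 0 new [(none)] -> total=13
Click 4 (3,4) count=1: revealed 1 new [(3,4)] -> total=14

Answer: 14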